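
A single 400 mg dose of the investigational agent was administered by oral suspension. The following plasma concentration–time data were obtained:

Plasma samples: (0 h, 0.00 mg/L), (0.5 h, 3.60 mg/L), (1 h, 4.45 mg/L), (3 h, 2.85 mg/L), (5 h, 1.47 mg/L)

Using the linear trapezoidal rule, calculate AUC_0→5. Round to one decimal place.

AUC = 14.5 mg/L·h

Trapezoidal AUC_0→5:
  [0→0.5]: (0.00+3.60)/2 × 0.5 = 0.9
  [0.5→1]: (3.60+4.45)/2 × 0.5 = 2.0125
  [1→3]: (4.45+2.85)/2 × 2 = 7.3
  [3→5]: (2.85+1.47)/2 × 2 = 4.32
  Sum = 14.5325 mg/L·h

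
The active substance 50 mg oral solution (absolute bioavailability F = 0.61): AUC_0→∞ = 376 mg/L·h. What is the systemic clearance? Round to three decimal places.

CL = F × Dose / AUC_0→∞
   = 0.61 × 50 / 376 = 0.081117 L/h

CL = 0.081 L/h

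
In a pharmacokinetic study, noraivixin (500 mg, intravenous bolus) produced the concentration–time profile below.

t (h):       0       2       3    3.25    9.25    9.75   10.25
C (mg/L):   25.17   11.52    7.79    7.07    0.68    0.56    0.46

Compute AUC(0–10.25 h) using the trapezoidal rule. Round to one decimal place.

Trapezoidal AUC_0→10.25:
  [0→2]: (25.17+11.52)/2 × 2 = 36.69
  [2→3]: (11.52+7.79)/2 × 1 = 9.655
  [3→3.25]: (7.79+7.07)/2 × 0.25 = 1.8575
  [3.25→9.25]: (7.07+0.68)/2 × 6 = 23.25
  [9.25→9.75]: (0.68+0.56)/2 × 0.5 = 0.31
  [9.75→10.25]: (0.56+0.46)/2 × 0.5 = 0.255
  Sum = 72.0175 mg/L·h

AUC = 72.0 mg/L·h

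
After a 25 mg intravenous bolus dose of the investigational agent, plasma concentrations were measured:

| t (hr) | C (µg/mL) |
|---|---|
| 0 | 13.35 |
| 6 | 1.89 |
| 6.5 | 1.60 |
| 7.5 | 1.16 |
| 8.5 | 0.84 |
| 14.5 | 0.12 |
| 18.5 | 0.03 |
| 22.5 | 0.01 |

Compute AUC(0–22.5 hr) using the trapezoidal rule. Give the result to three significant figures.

Trapezoidal AUC_0→22.5:
  [0→6]: (13.35+1.89)/2 × 6 = 45.72
  [6→6.5]: (1.89+1.60)/2 × 0.5 = 0.8725
  [6.5→7.5]: (1.60+1.16)/2 × 1 = 1.38
  [7.5→8.5]: (1.16+0.84)/2 × 1 = 1.0
  [8.5→14.5]: (0.84+0.12)/2 × 6 = 2.88
  [14.5→18.5]: (0.12+0.03)/2 × 4 = 0.3
  [18.5→22.5]: (0.03+0.01)/2 × 4 = 0.08
  Sum = 52.2325 µg/mL·hr

AUC = 52.2 µg/mL·hr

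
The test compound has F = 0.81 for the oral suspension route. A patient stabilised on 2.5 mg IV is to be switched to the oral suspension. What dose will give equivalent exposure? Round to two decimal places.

For equal systemic exposure: F × D_ev = D_iv
D_ev = D_iv / F = 2.5 / 0.81 = 3.08642 mg

D_oral = 3.09 mg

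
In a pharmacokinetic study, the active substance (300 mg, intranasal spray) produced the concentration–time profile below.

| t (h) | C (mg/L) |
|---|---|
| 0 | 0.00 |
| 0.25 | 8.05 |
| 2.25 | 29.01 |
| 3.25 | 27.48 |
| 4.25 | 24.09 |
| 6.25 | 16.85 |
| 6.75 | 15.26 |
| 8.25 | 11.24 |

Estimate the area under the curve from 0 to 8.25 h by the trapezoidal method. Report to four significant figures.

AUC = 160.9 mg/L·h

Trapezoidal AUC_0→8.25:
  [0→0.25]: (0.00+8.05)/2 × 0.25 = 1.00625
  [0.25→2.25]: (8.05+29.01)/2 × 2 = 37.06
  [2.25→3.25]: (29.01+27.48)/2 × 1 = 28.245
  [3.25→4.25]: (27.48+24.09)/2 × 1 = 25.785
  [4.25→6.25]: (24.09+16.85)/2 × 2 = 40.94
  [6.25→6.75]: (16.85+15.26)/2 × 0.5 = 8.0275
  [6.75→8.25]: (15.26+11.24)/2 × 1.5 = 19.875
  Sum = 160.93875 mg/L·h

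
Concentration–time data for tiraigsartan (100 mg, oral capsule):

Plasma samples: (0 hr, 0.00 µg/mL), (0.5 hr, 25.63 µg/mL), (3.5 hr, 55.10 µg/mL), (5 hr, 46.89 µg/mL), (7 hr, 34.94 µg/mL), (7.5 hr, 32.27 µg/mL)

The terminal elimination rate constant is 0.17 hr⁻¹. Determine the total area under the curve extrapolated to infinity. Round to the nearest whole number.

Trapezoidal AUC_0→7.5:
  [0→0.5]: (0.00+25.63)/2 × 0.5 = 6.4075
  [0.5→3.5]: (25.63+55.10)/2 × 3 = 121.095
  [3.5→5]: (55.10+46.89)/2 × 1.5 = 76.4925
  [5→7]: (46.89+34.94)/2 × 2 = 81.83
  [7→7.5]: (34.94+32.27)/2 × 0.5 = 16.8025
  Sum = 302.6275 µg/mL·hr
Extrapolated tail: C_last / k_e = 32.27 / 0.17 = 189.824
AUC_0→∞ = 302.6275 + 189.824 = 492.4515 µg/mL·hr

AUC = 492 µg/mL·hr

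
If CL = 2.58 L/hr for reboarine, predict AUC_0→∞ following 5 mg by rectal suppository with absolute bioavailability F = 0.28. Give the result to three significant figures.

AUC = 0.543 mg/L·hr

AUC_0→∞ = F × Dose / CL
        = 0.28 × 5 / 2.58 = 0.542636 mg/L·hr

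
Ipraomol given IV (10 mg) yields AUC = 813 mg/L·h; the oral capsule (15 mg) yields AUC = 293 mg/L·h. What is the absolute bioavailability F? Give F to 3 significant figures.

F = (AUC_ev / D_ev) / (AUC_iv / D_iv)
  = (293/15) / (813/10)
  = 19.5333 / 81.3 = 0.2403

F = 0.240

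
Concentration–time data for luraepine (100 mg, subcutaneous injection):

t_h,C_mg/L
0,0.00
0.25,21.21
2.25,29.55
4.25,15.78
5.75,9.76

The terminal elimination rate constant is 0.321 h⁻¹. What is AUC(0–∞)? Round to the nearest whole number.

AUC = 148 mg/L·h

Trapezoidal AUC_0→5.75:
  [0→0.25]: (0.00+21.21)/2 × 0.25 = 2.65125
  [0.25→2.25]: (21.21+29.55)/2 × 2 = 50.76
  [2.25→4.25]: (29.55+15.78)/2 × 2 = 45.33
  [4.25→5.75]: (15.78+9.76)/2 × 1.5 = 19.155
  Sum = 117.89625 mg/L·h
Extrapolated tail: C_last / k_e = 9.76 / 0.321 = 30.405
AUC_0→∞ = 117.89625 + 30.405 = 148.30125 mg/L·h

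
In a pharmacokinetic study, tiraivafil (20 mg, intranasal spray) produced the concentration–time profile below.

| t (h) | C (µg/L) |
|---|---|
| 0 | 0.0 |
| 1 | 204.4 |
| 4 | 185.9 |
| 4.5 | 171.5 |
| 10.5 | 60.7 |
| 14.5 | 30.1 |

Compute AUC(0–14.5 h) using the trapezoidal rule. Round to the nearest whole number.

AUC = 1655 µg/L·h

Trapezoidal AUC_0→14.5:
  [0→1]: (0.0+204.4)/2 × 1 = 102.2
  [1→4]: (204.4+185.9)/2 × 3 = 585.45
  [4→4.5]: (185.9+171.5)/2 × 0.5 = 89.35
  [4.5→10.5]: (171.5+60.7)/2 × 6 = 696.6
  [10.5→14.5]: (60.7+30.1)/2 × 4 = 181.6
  Sum = 1655.2 µg/L·h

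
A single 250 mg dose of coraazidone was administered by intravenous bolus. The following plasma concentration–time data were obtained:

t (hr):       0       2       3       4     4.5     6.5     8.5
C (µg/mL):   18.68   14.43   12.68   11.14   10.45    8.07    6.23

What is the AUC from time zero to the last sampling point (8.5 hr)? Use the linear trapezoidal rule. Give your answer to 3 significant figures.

Trapezoidal AUC_0→8.5:
  [0→2]: (18.68+14.43)/2 × 2 = 33.11
  [2→3]: (14.43+12.68)/2 × 1 = 13.555
  [3→4]: (12.68+11.14)/2 × 1 = 11.91
  [4→4.5]: (11.14+10.45)/2 × 0.5 = 5.3975
  [4.5→6.5]: (10.45+8.07)/2 × 2 = 18.52
  [6.5→8.5]: (8.07+6.23)/2 × 2 = 14.3
  Sum = 96.7925 µg/mL·hr

AUC = 96.8 µg/mL·hr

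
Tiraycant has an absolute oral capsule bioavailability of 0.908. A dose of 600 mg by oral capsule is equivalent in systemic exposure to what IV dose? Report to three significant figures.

Systemic exposure from an extravascular dose = F × D_ev, so the equivalent IV dose is F × D_ev.
D_iv = F × D_ev = 0.908 × 600 = 544.8 mg

D_iv = 545 mg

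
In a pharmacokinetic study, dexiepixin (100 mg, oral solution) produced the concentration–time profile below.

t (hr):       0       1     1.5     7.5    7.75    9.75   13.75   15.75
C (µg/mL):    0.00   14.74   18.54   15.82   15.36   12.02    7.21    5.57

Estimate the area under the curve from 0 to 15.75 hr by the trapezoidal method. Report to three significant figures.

Trapezoidal AUC_0→15.75:
  [0→1]: (0.00+14.74)/2 × 1 = 7.37
  [1→1.5]: (14.74+18.54)/2 × 0.5 = 8.32
  [1.5→7.5]: (18.54+15.82)/2 × 6 = 103.08
  [7.5→7.75]: (15.82+15.36)/2 × 0.25 = 3.8975
  [7.75→9.75]: (15.36+12.02)/2 × 2 = 27.38
  [9.75→13.75]: (12.02+7.21)/2 × 4 = 38.46
  [13.75→15.75]: (7.21+5.57)/2 × 2 = 12.78
  Sum = 201.2875 µg/mL·hr

AUC = 201 µg/mL·hr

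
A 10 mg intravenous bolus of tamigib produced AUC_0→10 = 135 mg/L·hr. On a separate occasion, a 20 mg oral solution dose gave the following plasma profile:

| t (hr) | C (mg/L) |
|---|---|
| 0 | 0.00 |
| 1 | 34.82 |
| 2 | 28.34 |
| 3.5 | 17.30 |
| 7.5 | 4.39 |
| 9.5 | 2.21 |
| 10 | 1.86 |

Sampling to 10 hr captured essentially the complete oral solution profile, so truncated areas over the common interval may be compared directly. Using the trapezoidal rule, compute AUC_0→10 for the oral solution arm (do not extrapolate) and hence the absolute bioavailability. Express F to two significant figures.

Trapezoidal AUC_0→10 (oral solution):
  [0→1]: (0.00+34.82)/2 × 1 = 17.41
  [1→2]: (34.82+28.34)/2 × 1 = 31.58
  [2→3.5]: (28.34+17.30)/2 × 1.5 = 34.23
  [3.5→7.5]: (17.30+4.39)/2 × 4 = 43.38
  [7.5→9.5]: (4.39+2.21)/2 × 2 = 6.6
  [9.5→10]: (2.21+1.86)/2 × 0.5 = 1.0175
  Sum = 134.2175 mg/L·hr
F = (AUC_ev/D_ev)/(AUC_iv/D_iv) = (134.2175/20)/(135/10) = 6.710875/13.5 = 0.4971

F = 0.50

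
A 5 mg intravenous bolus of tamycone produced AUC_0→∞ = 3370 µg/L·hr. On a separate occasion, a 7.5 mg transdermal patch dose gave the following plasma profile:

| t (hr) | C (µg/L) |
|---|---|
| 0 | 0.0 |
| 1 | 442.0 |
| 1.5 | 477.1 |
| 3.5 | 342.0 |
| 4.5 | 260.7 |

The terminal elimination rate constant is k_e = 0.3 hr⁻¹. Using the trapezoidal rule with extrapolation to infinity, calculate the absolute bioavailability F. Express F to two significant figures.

F = 0.48

Trapezoidal AUC_0→4.5 (transdermal patch):
  [0→1]: (0.0+442.0)/2 × 1 = 221.0
  [1→1.5]: (442.0+477.1)/2 × 0.5 = 229.775
  [1.5→3.5]: (477.1+342.0)/2 × 2 = 819.1
  [3.5→4.5]: (342.0+260.7)/2 × 1 = 301.35
  Sum = 1571.225 µg/L·hr
Tail: C_last/k_e = 260.7/0.3 = 869.000
AUC_0→∞ (transdermal patch) = 1571.225 + 869.000 = 2440.225 µg/L·hr
F = (AUC_ev/D_ev)/(AUC_iv/D_iv) = (2440.225/7.5)/(3370/5) = 325.363/674 = 0.4827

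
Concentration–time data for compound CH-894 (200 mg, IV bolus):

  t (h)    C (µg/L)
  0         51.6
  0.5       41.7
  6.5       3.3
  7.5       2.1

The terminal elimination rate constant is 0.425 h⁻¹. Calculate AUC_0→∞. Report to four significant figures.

Trapezoidal AUC_0→7.5:
  [0→0.5]: (51.6+41.7)/2 × 0.5 = 23.325
  [0.5→6.5]: (41.7+3.3)/2 × 6 = 135.0
  [6.5→7.5]: (3.3+2.1)/2 × 1 = 2.7
  Sum = 161.025 µg/L·h
Extrapolated tail: C_last / k_e = 2.1 / 0.425 = 4.941
AUC_0→∞ = 161.025 + 4.941 = 165.966 µg/L·h

AUC = 166.0 µg/L·h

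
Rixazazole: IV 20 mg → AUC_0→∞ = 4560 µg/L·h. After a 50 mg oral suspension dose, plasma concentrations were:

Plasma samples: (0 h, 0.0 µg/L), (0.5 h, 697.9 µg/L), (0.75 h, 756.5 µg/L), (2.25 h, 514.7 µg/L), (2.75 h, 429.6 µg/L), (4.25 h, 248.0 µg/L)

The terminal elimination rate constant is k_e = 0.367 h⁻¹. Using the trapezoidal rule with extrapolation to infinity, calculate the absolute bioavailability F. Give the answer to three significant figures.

F = 0.239

Trapezoidal AUC_0→4.25 (oral suspension):
  [0→0.5]: (0.0+697.9)/2 × 0.5 = 174.475
  [0.5→0.75]: (697.9+756.5)/2 × 0.25 = 181.8
  [0.75→2.25]: (756.5+514.7)/2 × 1.5 = 953.4
  [2.25→2.75]: (514.7+429.6)/2 × 0.5 = 236.075
  [2.75→4.25]: (429.6+248.0)/2 × 1.5 = 508.2
  Sum = 2053.95 µg/L·h
Tail: C_last/k_e = 248.0/0.367 = 675.749
AUC_0→∞ (oral suspension) = 2053.95 + 675.749 = 2729.699 µg/L·h
F = (AUC_ev/D_ev)/(AUC_iv/D_iv) = (2729.699/50)/(4560/20) = 54.59398/228 = 0.2394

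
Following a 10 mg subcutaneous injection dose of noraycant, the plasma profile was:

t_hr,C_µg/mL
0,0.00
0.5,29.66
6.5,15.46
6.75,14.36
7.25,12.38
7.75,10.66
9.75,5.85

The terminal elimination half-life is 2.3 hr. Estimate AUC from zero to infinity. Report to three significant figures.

Trapezoidal AUC_0→9.75:
  [0→0.5]: (0.00+29.66)/2 × 0.5 = 7.415
  [0.5→6.5]: (29.66+15.46)/2 × 6 = 135.36
  [6.5→6.75]: (15.46+14.36)/2 × 0.25 = 3.7275
  [6.75→7.25]: (14.36+12.38)/2 × 0.5 = 6.685
  [7.25→7.75]: (12.38+10.66)/2 × 0.5 = 5.76
  [7.75→9.75]: (10.66+5.85)/2 × 2 = 16.51
  Sum = 175.4575 µg/mL·hr
k_e = ln2 / t½ = 0.693147 / 2.3 = 0.3014 hr^-1
Extrapolated tail: C_last / k_e = 5.85 / 0.3014 = 19.409
AUC_0→∞ = 175.4575 + 19.409 = 194.8665 µg/mL·hr

AUC = 195 µg/mL·hr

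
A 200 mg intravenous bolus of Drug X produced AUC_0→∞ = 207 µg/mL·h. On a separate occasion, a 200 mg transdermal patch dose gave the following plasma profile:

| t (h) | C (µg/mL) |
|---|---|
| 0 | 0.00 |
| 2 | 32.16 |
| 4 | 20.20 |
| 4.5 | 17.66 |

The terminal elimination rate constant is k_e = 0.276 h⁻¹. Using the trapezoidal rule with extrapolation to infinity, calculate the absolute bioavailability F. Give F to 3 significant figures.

Trapezoidal AUC_0→4.5 (transdermal patch):
  [0→2]: (0.00+32.16)/2 × 2 = 32.16
  [2→4]: (32.16+20.20)/2 × 2 = 52.36
  [4→4.5]: (20.20+17.66)/2 × 0.5 = 9.465
  Sum = 93.985 µg/mL·h
Tail: C_last/k_e = 17.66/0.276 = 63.986
AUC_0→∞ (transdermal patch) = 93.985 + 63.986 = 157.971 µg/mL·h
F = (AUC_ev/D_ev)/(AUC_iv/D_iv) = (157.971/200)/(207/200) = 0.789855/1.035 = 0.7631

F = 0.763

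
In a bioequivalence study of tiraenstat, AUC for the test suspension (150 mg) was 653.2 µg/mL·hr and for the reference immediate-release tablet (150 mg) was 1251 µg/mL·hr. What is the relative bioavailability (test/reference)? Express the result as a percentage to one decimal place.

F_rel = 52.2%

F_rel = (AUC_test/D_test) / (AUC_ref/D_ref)
      = (653.2/150) / (1251/150)
      = 4.35467 / 8.34 = 0.5221 = 52.21%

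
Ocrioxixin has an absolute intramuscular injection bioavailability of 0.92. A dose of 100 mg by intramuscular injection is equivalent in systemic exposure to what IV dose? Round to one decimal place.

D_iv = 92.0 mg

Systemic exposure from an extravascular dose = F × D_ev, so the equivalent IV dose is F × D_ev.
D_iv = F × D_ev = 0.92 × 100 = 92 mg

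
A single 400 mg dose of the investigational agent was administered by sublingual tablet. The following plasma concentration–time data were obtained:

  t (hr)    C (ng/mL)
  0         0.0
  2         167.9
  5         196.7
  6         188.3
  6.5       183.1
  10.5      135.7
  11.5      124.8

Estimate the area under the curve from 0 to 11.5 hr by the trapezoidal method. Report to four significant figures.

Trapezoidal AUC_0→11.5:
  [0→2]: (0.0+167.9)/2 × 2 = 167.9
  [2→5]: (167.9+196.7)/2 × 3 = 546.9
  [5→6]: (196.7+188.3)/2 × 1 = 192.5
  [6→6.5]: (188.3+183.1)/2 × 0.5 = 92.85
  [6.5→10.5]: (183.1+135.7)/2 × 4 = 637.6
  [10.5→11.5]: (135.7+124.8)/2 × 1 = 130.25
  Sum = 1768.0 ng/mL·hr

AUC = 1768 ng/mL·hr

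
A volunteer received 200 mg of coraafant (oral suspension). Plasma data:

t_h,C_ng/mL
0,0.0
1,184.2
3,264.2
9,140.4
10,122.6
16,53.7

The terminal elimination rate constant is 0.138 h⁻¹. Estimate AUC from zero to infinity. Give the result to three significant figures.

AUC = 2800 ng/mL·h

Trapezoidal AUC_0→16:
  [0→1]: (0.0+184.2)/2 × 1 = 92.1
  [1→3]: (184.2+264.2)/2 × 2 = 448.4
  [3→9]: (264.2+140.4)/2 × 6 = 1213.8
  [9→10]: (140.4+122.6)/2 × 1 = 131.5
  [10→16]: (122.6+53.7)/2 × 6 = 528.9
  Sum = 2414.7 ng/mL·h
Extrapolated tail: C_last / k_e = 53.7 / 0.138 = 389.130
AUC_0→∞ = 2414.7 + 389.130 = 2803.83 ng/mL·h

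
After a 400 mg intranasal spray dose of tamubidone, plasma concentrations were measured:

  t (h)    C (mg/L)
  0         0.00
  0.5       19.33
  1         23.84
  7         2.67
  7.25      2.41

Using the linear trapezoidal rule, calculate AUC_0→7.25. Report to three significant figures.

Trapezoidal AUC_0→7.25:
  [0→0.5]: (0.00+19.33)/2 × 0.5 = 4.8325
  [0.5→1]: (19.33+23.84)/2 × 0.5 = 10.7925
  [1→7]: (23.84+2.67)/2 × 6 = 79.53
  [7→7.25]: (2.67+2.41)/2 × 0.25 = 0.635
  Sum = 95.79 mg/L·h

AUC = 95.8 mg/L·h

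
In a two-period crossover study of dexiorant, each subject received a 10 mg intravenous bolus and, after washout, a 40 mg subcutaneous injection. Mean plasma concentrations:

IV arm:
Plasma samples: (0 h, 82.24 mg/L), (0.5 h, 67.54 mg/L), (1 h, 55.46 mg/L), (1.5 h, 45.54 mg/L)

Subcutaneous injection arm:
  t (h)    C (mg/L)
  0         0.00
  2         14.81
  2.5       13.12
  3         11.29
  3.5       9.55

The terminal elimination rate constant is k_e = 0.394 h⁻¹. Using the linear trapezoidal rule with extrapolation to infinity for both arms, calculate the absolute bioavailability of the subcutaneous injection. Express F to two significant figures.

F = 0.069

Trapezoidal AUC_0→1.5 (IV):
  [0→0.5]: (82.24+67.54)/2 × 0.5 = 37.445
  [0.5→1]: (67.54+55.46)/2 × 0.5 = 30.75
  [1→1.5]: (55.46+45.54)/2 × 0.5 = 25.25
  Sum = 93.445 mg/L·h
IV tail: 45.54/0.394 = 115.584; AUC_iv,0→∞ = 93.445 + 115.584 = 209.029 mg/L·h
Trapezoidal AUC_0→3.5 (subcutaneous injection):
  [0→2]: (0.00+14.81)/2 × 2 = 14.81
  [2→2.5]: (14.81+13.12)/2 × 0.5 = 6.9825
  [2.5→3]: (13.12+11.29)/2 × 0.5 = 6.1025
  [3→3.5]: (11.29+9.55)/2 × 0.5 = 5.21
  Sum = 33.105 mg/L·h
subcutaneous injection tail: 9.55/0.394 = 24.239; AUC_ev,0→∞ = 33.105 + 24.239 = 57.344 mg/L·h
F = (AUC_ev/D_ev)/(AUC_iv/D_iv) = (57.344/40)/(209.029/10) = 1.4336/20.9029 = 0.0686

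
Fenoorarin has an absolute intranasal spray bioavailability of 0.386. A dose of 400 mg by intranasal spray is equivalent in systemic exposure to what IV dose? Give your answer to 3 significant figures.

D_iv = 154 mg

Systemic exposure from an extravascular dose = F × D_ev, so the equivalent IV dose is F × D_ev.
D_iv = F × D_ev = 0.386 × 400 = 154.4 mg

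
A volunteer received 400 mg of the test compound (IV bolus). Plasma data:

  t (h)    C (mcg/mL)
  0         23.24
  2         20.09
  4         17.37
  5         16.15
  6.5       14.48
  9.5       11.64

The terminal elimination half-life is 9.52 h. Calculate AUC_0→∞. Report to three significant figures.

AUC = 320 mcg/mL·h

Trapezoidal AUC_0→9.5:
  [0→2]: (23.24+20.09)/2 × 2 = 43.33
  [2→4]: (20.09+17.37)/2 × 2 = 37.46
  [4→5]: (17.37+16.15)/2 × 1 = 16.76
  [5→6.5]: (16.15+14.48)/2 × 1.5 = 22.9725
  [6.5→9.5]: (14.48+11.64)/2 × 3 = 39.18
  Sum = 159.7025 mcg/mL·h
k_e = ln2 / t½ = 0.693147 / 9.52 = 0.0728 h^-1
Extrapolated tail: C_last / k_e = 11.64 / 0.0728 = 159.890
AUC_0→∞ = 159.7025 + 159.890 = 319.5925 mcg/mL·h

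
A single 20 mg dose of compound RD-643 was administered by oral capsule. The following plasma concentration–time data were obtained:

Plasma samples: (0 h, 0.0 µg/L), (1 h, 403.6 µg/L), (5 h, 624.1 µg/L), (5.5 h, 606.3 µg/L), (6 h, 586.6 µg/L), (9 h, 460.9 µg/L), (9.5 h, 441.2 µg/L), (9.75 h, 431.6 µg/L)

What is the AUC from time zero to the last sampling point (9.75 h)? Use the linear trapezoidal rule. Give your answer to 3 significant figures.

AUC = 4770 µg/L·h

Trapezoidal AUC_0→9.75:
  [0→1]: (0.0+403.6)/2 × 1 = 201.8
  [1→5]: (403.6+624.1)/2 × 4 = 2055.4
  [5→5.5]: (624.1+606.3)/2 × 0.5 = 307.6
  [5.5→6]: (606.3+586.6)/2 × 0.5 = 298.225
  [6→9]: (586.6+460.9)/2 × 3 = 1571.25
  [9→9.5]: (460.9+441.2)/2 × 0.5 = 225.525
  [9.5→9.75]: (441.2+431.6)/2 × 0.25 = 109.1
  Sum = 4768.9 µg/L·h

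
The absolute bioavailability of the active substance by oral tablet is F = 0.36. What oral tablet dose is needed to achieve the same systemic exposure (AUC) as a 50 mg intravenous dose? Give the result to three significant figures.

D_oral = 139 mg

For equal systemic exposure: F × D_ev = D_iv
D_ev = D_iv / F = 50 / 0.36 = 138.889 mg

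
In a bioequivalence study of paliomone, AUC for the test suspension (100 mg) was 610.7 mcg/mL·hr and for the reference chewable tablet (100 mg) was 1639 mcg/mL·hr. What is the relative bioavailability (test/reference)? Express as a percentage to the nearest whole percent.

F_rel = 37%

F_rel = (AUC_test/D_test) / (AUC_ref/D_ref)
      = (610.7/100) / (1639/100)
      = 6.107 / 16.39 = 0.3726 = 37.26%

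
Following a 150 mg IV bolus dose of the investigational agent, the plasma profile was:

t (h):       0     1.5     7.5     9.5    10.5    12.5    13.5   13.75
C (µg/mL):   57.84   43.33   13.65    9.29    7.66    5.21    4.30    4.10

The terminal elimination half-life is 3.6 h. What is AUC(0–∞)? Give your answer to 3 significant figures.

AUC = 318 µg/mL·h

Trapezoidal AUC_0→13.75:
  [0→1.5]: (57.84+43.33)/2 × 1.5 = 75.8775
  [1.5→7.5]: (43.33+13.65)/2 × 6 = 170.94
  [7.5→9.5]: (13.65+9.29)/2 × 2 = 22.94
  [9.5→10.5]: (9.29+7.66)/2 × 1 = 8.475
  [10.5→12.5]: (7.66+5.21)/2 × 2 = 12.87
  [12.5→13.5]: (5.21+4.30)/2 × 1 = 4.755
  [13.5→13.75]: (4.30+4.10)/2 × 0.25 = 1.05
  Sum = 296.9075 µg/mL·h
k_e = ln2 / t½ = 0.693147 / 3.6 = 0.1925 h^-1
Extrapolated tail: C_last / k_e = 4.10 / 0.1925 = 21.299
AUC_0→∞ = 296.9075 + 21.299 = 318.2065 µg/mL·h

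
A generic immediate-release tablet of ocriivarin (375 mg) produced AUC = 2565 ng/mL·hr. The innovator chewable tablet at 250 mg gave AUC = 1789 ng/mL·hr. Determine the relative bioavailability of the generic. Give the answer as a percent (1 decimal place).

F_rel = (AUC_test/D_test) / (AUC_ref/D_ref)
      = (2565/375) / (1789/250)
      = 6.84 / 7.156 = 0.9558 = 95.58%

F_rel = 95.6%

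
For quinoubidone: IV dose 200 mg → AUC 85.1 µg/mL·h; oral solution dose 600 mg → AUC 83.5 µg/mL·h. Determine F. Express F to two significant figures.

F = (AUC_ev / D_ev) / (AUC_iv / D_iv)
  = (83.5/600) / (85.1/200)
  = 0.139167 / 0.4255 = 0.3271

F = 0.33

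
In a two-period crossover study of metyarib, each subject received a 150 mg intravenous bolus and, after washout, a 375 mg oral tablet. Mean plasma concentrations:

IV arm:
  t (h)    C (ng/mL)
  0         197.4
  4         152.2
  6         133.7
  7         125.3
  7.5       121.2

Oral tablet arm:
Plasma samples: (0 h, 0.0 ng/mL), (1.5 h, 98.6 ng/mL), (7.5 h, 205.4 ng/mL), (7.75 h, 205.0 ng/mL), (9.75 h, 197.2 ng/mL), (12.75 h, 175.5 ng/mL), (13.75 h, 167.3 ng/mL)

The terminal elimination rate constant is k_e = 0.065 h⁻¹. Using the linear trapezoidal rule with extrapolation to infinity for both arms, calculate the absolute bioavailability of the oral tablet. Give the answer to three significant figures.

F = 0.624

Trapezoidal AUC_0→7.5 (IV):
  [0→4]: (197.4+152.2)/2 × 4 = 699.2
  [4→6]: (152.2+133.7)/2 × 2 = 285.9
  [6→7]: (133.7+125.3)/2 × 1 = 129.5
  [7→7.5]: (125.3+121.2)/2 × 0.5 = 61.625
  Sum = 1176.225 ng/mL·h
IV tail: 121.2/0.065 = 1864.615; AUC_iv,0→∞ = 1176.225 + 1864.615 = 3040.84 ng/mL·h
Trapezoidal AUC_0→13.75 (oral tablet):
  [0→1.5]: (0.0+98.6)/2 × 1.5 = 73.95
  [1.5→7.5]: (98.6+205.4)/2 × 6 = 912.0
  [7.5→7.75]: (205.4+205.0)/2 × 0.25 = 51.3
  [7.75→9.75]: (205.0+197.2)/2 × 2 = 402.2
  [9.75→12.75]: (197.2+175.5)/2 × 3 = 559.05
  [12.75→13.75]: (175.5+167.3)/2 × 1 = 171.4
  Sum = 2169.9 ng/mL·h
oral tablet tail: 167.3/0.065 = 2573.846; AUC_ev,0→∞ = 2169.9 + 2573.846 = 4743.746 ng/mL·h
F = (AUC_ev/D_ev)/(AUC_iv/D_iv) = (4743.746/375)/(3040.84/150) = 12.65/20.2723 = 0.6240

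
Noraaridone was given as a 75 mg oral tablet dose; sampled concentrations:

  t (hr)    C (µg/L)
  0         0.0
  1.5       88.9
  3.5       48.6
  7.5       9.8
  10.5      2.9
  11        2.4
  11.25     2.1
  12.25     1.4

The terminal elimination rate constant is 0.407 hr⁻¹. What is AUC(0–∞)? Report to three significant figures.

AUC = 347 µg/L·hr

Trapezoidal AUC_0→12.25:
  [0→1.5]: (0.0+88.9)/2 × 1.5 = 66.675
  [1.5→3.5]: (88.9+48.6)/2 × 2 = 137.5
  [3.5→7.5]: (48.6+9.8)/2 × 4 = 116.8
  [7.5→10.5]: (9.8+2.9)/2 × 3 = 19.05
  [10.5→11]: (2.9+2.4)/2 × 0.5 = 1.325
  [11→11.25]: (2.4+2.1)/2 × 0.25 = 0.5625
  [11.25→12.25]: (2.1+1.4)/2 × 1 = 1.75
  Sum = 343.6625 µg/L·hr
Extrapolated tail: C_last / k_e = 1.4 / 0.407 = 3.440
AUC_0→∞ = 343.6625 + 3.440 = 347.1025 µg/L·hr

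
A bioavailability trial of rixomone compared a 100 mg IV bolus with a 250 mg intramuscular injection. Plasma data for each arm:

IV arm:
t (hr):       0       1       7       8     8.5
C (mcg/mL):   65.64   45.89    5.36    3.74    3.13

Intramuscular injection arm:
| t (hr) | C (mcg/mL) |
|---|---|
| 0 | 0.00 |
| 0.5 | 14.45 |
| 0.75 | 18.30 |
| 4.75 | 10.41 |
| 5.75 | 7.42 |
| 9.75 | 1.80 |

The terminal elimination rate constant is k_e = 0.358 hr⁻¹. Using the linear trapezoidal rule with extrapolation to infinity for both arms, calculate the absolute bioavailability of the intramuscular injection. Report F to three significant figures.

F = 0.174

Trapezoidal AUC_0→8.5 (IV):
  [0→1]: (65.64+45.89)/2 × 1 = 55.765
  [1→7]: (45.89+5.36)/2 × 6 = 153.75
  [7→8]: (5.36+3.74)/2 × 1 = 4.55
  [8→8.5]: (3.74+3.13)/2 × 0.5 = 1.7175
  Sum = 215.7825 mcg/mL·hr
IV tail: 3.13/0.358 = 8.743; AUC_iv,0→∞ = 215.7825 + 8.743 = 224.5255 mcg/mL·hr
Trapezoidal AUC_0→9.75 (intramuscular injection):
  [0→0.5]: (0.00+14.45)/2 × 0.5 = 3.6125
  [0.5→0.75]: (14.45+18.30)/2 × 0.25 = 4.09375
  [0.75→4.75]: (18.30+10.41)/2 × 4 = 57.42
  [4.75→5.75]: (10.41+7.42)/2 × 1 = 8.915
  [5.75→9.75]: (7.42+1.80)/2 × 4 = 18.44
  Sum = 92.48125 mcg/mL·hr
intramuscular injection tail: 1.80/0.358 = 5.028; AUC_ev,0→∞ = 92.48125 + 5.028 = 97.50925 mcg/mL·hr
F = (AUC_ev/D_ev)/(AUC_iv/D_iv) = (97.50925/250)/(224.5255/100) = 0.390037/2.245255 = 0.1737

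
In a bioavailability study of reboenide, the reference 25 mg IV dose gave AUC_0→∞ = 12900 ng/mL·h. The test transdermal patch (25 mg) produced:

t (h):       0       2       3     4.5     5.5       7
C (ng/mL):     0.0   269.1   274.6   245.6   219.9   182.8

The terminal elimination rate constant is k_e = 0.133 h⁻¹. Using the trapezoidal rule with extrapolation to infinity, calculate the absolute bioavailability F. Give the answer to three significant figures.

F = 0.220

Trapezoidal AUC_0→7 (transdermal patch):
  [0→2]: (0.0+269.1)/2 × 2 = 269.1
  [2→3]: (269.1+274.6)/2 × 1 = 271.85
  [3→4.5]: (274.6+245.6)/2 × 1.5 = 390.15
  [4.5→5.5]: (245.6+219.9)/2 × 1 = 232.75
  [5.5→7]: (219.9+182.8)/2 × 1.5 = 302.025
  Sum = 1465.875 ng/mL·h
Tail: C_last/k_e = 182.8/0.133 = 1374.436
AUC_0→∞ (transdermal patch) = 1465.875 + 1374.436 = 2840.311 ng/mL·h
F = (AUC_ev/D_ev)/(AUC_iv/D_iv) = (2840.311/25)/(12900/25) = 113.61244/516 = 0.2202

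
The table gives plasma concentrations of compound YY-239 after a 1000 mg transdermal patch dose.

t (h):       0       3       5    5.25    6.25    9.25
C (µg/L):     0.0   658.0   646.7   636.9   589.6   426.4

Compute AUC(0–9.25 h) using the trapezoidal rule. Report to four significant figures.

AUC = 4589 µg/L·h

Trapezoidal AUC_0→9.25:
  [0→3]: (0.0+658.0)/2 × 3 = 987.0
  [3→5]: (658.0+646.7)/2 × 2 = 1304.7
  [5→5.25]: (646.7+636.9)/2 × 0.25 = 160.45
  [5.25→6.25]: (636.9+589.6)/2 × 1 = 613.25
  [6.25→9.25]: (589.6+426.4)/2 × 3 = 1524.0
  Sum = 4589.4 µg/L·h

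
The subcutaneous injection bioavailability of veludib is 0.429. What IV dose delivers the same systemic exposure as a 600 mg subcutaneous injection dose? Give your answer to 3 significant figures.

D_iv = 257 mg

Systemic exposure from an extravascular dose = F × D_ev, so the equivalent IV dose is F × D_ev.
D_iv = F × D_ev = 0.429 × 600 = 257.4 mg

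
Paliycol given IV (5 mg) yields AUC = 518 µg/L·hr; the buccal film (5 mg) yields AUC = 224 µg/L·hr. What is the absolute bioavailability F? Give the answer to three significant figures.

F = (AUC_ev / D_ev) / (AUC_iv / D_iv)
  = (224/5) / (518/5)
  = 44.8 / 103.6 = 0.4324

F = 0.432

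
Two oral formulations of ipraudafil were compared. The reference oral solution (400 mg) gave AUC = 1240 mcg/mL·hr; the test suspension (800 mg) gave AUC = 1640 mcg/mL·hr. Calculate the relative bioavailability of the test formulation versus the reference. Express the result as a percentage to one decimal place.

F_rel = 66.1%

F_rel = (AUC_test/D_test) / (AUC_ref/D_ref)
      = (1640/800) / (1240/400)
      = 2.05 / 3.1 = 0.6613 = 66.13%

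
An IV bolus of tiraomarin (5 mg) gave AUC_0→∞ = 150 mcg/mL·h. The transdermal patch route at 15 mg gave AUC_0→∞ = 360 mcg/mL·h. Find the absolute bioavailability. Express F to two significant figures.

F = (AUC_ev / D_ev) / (AUC_iv / D_iv)
  = (360/15) / (150/5)
  = 24 / 30 = 0.8000

F = 0.80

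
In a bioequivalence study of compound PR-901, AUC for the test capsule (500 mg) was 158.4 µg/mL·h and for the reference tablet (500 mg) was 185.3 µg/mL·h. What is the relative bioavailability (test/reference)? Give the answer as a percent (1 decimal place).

F_rel = 85.5%

F_rel = (AUC_test/D_test) / (AUC_ref/D_ref)
      = (158.4/500) / (185.3/500)
      = 0.3168 / 0.3706 = 0.8548 = 85.48%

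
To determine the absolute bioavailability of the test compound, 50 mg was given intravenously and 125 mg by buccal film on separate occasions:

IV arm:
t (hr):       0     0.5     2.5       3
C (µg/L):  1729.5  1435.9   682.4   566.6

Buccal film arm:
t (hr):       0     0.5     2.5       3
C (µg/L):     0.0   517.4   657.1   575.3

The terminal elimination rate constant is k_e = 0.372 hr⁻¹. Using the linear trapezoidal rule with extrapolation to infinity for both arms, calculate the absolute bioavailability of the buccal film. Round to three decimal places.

Trapezoidal AUC_0→3 (IV):
  [0→0.5]: (1729.5+1435.9)/2 × 0.5 = 791.35
  [0.5→2.5]: (1435.9+682.4)/2 × 2 = 2118.3
  [2.5→3]: (682.4+566.6)/2 × 0.5 = 312.25
  Sum = 3221.9 µg/L·hr
IV tail: 566.6/0.372 = 1523.118; AUC_iv,0→∞ = 3221.9 + 1523.118 = 4745.018 µg/L·hr
Trapezoidal AUC_0→3 (buccal film):
  [0→0.5]: (0.0+517.4)/2 × 0.5 = 129.35
  [0.5→2.5]: (517.4+657.1)/2 × 2 = 1174.5
  [2.5→3]: (657.1+575.3)/2 × 0.5 = 308.1
  Sum = 1611.95 µg/L·hr
buccal film tail: 575.3/0.372 = 1546.505; AUC_ev,0→∞ = 1611.95 + 1546.505 = 3158.455 µg/L·hr
F = (AUC_ev/D_ev)/(AUC_iv/D_iv) = (3158.455/125)/(4745.018/50) = 25.26764/94.90036 = 0.2663

F = 0.266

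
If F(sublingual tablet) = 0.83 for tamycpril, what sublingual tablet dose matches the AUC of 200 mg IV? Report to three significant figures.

For equal systemic exposure: F × D_ev = D_iv
D_ev = D_iv / F = 200 / 0.83 = 240.964 mg

D_sublingual = 241 mg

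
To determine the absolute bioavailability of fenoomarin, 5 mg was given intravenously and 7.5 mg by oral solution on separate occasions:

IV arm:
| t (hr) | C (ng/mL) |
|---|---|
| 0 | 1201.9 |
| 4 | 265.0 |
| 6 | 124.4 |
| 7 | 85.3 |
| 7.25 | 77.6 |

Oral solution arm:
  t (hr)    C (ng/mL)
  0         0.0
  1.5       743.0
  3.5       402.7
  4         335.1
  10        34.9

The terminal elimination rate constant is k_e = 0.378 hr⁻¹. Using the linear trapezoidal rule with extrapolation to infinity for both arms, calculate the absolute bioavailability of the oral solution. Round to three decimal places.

Trapezoidal AUC_0→7.25 (IV):
  [0→4]: (1201.9+265.0)/2 × 4 = 2933.8
  [4→6]: (265.0+124.4)/2 × 2 = 389.4
  [6→7]: (124.4+85.3)/2 × 1 = 104.85
  [7→7.25]: (85.3+77.6)/2 × 0.25 = 20.3625
  Sum = 3448.4125 ng/mL·hr
IV tail: 77.6/0.378 = 205.291; AUC_iv,0→∞ = 3448.4125 + 205.291 = 3653.7035 ng/mL·hr
Trapezoidal AUC_0→10 (oral solution):
  [0→1.5]: (0.0+743.0)/2 × 1.5 = 557.25
  [1.5→3.5]: (743.0+402.7)/2 × 2 = 1145.7
  [3.5→4]: (402.7+335.1)/2 × 0.5 = 184.45
  [4→10]: (335.1+34.9)/2 × 6 = 1110.0
  Sum = 2997.4 ng/mL·hr
oral solution tail: 34.9/0.378 = 92.328; AUC_ev,0→∞ = 2997.4 + 92.328 = 3089.728 ng/mL·hr
F = (AUC_ev/D_ev)/(AUC_iv/D_iv) = (3089.728/7.5)/(3653.7035/5) = 411.964/730.7407 = 0.5638

F = 0.564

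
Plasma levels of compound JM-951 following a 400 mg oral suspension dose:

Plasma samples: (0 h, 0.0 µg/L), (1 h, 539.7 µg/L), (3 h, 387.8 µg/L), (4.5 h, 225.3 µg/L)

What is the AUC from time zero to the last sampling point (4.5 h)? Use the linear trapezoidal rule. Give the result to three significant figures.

Trapezoidal AUC_0→4.5:
  [0→1]: (0.0+539.7)/2 × 1 = 269.85
  [1→3]: (539.7+387.8)/2 × 2 = 927.5
  [3→4.5]: (387.8+225.3)/2 × 1.5 = 459.825
  Sum = 1657.175 µg/L·h

AUC = 1660 µg/L·h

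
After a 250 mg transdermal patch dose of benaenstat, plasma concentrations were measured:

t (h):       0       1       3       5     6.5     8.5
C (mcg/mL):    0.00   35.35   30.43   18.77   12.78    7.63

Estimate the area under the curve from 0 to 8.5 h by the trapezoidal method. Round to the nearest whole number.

Trapezoidal AUC_0→8.5:
  [0→1]: (0.00+35.35)/2 × 1 = 17.675
  [1→3]: (35.35+30.43)/2 × 2 = 65.78
  [3→5]: (30.43+18.77)/2 × 2 = 49.2
  [5→6.5]: (18.77+12.78)/2 × 1.5 = 23.6625
  [6.5→8.5]: (12.78+7.63)/2 × 2 = 20.41
  Sum = 176.7275 mcg/mL·h

AUC = 177 mcg/mL·h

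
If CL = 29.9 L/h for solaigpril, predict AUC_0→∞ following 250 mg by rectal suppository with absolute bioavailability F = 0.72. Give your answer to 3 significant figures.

AUC_0→∞ = F × Dose / CL
        = 0.72 × 250 / 29.9 = 6.02007 mg/L·h

AUC = 6.02 mg/L·h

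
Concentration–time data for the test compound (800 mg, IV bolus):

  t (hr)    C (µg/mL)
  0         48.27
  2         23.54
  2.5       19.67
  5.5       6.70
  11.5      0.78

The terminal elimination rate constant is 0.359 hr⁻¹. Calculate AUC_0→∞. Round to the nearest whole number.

AUC = 147 µg/mL·hr

Trapezoidal AUC_0→11.5:
  [0→2]: (48.27+23.54)/2 × 2 = 71.81
  [2→2.5]: (23.54+19.67)/2 × 0.5 = 10.8025
  [2.5→5.5]: (19.67+6.70)/2 × 3 = 39.555
  [5.5→11.5]: (6.70+0.78)/2 × 6 = 22.44
  Sum = 144.6075 µg/mL·hr
Extrapolated tail: C_last / k_e = 0.78 / 0.359 = 2.173
AUC_0→∞ = 144.6075 + 2.173 = 146.7805 µg/mL·hr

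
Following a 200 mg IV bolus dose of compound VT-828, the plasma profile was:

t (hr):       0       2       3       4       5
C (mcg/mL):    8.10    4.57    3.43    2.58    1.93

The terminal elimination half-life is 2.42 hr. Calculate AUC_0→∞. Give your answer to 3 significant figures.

Trapezoidal AUC_0→5:
  [0→2]: (8.10+4.57)/2 × 2 = 12.67
  [2→3]: (4.57+3.43)/2 × 1 = 4.0
  [3→4]: (3.43+2.58)/2 × 1 = 3.005
  [4→5]: (2.58+1.93)/2 × 1 = 2.255
  Sum = 21.93 mcg/mL·hr
k_e = ln2 / t½ = 0.693147 / 2.42 = 0.2864 hr^-1
Extrapolated tail: C_last / k_e = 1.93 / 0.2864 = 6.739
AUC_0→∞ = 21.93 + 6.739 = 28.669 mcg/mL·hr

AUC = 28.7 mcg/mL·hr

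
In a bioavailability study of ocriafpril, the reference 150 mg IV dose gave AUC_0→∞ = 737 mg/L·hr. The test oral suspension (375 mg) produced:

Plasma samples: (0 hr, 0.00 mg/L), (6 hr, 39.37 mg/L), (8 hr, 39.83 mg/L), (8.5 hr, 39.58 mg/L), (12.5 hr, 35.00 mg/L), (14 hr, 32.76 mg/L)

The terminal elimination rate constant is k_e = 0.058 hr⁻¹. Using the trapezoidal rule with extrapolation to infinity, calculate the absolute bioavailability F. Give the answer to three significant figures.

F = 0.533

Trapezoidal AUC_0→14 (oral suspension):
  [0→6]: (0.00+39.37)/2 × 6 = 118.11
  [6→8]: (39.37+39.83)/2 × 2 = 79.2
  [8→8.5]: (39.83+39.58)/2 × 0.5 = 19.8525
  [8.5→12.5]: (39.58+35.00)/2 × 4 = 149.16
  [12.5→14]: (35.00+32.76)/2 × 1.5 = 50.82
  Sum = 417.1425 mg/L·hr
Tail: C_last/k_e = 32.76/0.058 = 564.828
AUC_0→∞ (oral suspension) = 417.1425 + 564.828 = 981.9705 mg/L·hr
F = (AUC_ev/D_ev)/(AUC_iv/D_iv) = (981.9705/375)/(737/150) = 2.618588/4.91333 = 0.5330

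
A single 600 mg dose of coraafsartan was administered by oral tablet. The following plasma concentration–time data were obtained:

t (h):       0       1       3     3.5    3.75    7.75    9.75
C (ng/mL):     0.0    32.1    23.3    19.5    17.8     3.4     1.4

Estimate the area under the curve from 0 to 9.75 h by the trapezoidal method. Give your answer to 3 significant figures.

Trapezoidal AUC_0→9.75:
  [0→1]: (0.0+32.1)/2 × 1 = 16.05
  [1→3]: (32.1+23.3)/2 × 2 = 55.4
  [3→3.5]: (23.3+19.5)/2 × 0.5 = 10.7
  [3.5→3.75]: (19.5+17.8)/2 × 0.25 = 4.6625
  [3.75→7.75]: (17.8+3.4)/2 × 4 = 42.4
  [7.75→9.75]: (3.4+1.4)/2 × 2 = 4.8
  Sum = 134.0125 ng/mL·h

AUC = 134 ng/mL·h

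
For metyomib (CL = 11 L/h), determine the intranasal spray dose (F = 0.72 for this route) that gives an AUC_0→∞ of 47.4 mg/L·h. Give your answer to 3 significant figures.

Dose = 724 mg

Dose = CL × AUC_0→∞ / F
     = 11 × 47.4 / 0.72 = 724.167 mg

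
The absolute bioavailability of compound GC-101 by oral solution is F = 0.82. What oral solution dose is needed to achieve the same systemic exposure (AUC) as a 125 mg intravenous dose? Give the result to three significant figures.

D_oral = 152 mg

For equal systemic exposure: F × D_ev = D_iv
D_ev = D_iv / F = 125 / 0.82 = 152.439 mg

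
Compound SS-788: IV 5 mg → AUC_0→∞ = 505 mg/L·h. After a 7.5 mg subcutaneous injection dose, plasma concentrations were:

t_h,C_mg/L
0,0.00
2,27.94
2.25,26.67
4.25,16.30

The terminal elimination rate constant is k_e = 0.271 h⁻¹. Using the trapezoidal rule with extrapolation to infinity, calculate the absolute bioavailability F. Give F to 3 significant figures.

F = 0.182

Trapezoidal AUC_0→4.25 (subcutaneous injection):
  [0→2]: (0.00+27.94)/2 × 2 = 27.94
  [2→2.25]: (27.94+26.67)/2 × 0.25 = 6.82625
  [2.25→4.25]: (26.67+16.30)/2 × 2 = 42.97
  Sum = 77.73625 mg/L·h
Tail: C_last/k_e = 16.30/0.271 = 60.148
AUC_0→∞ (subcutaneous injection) = 77.73625 + 60.148 = 137.88425 mg/L·h
F = (AUC_ev/D_ev)/(AUC_iv/D_iv) = (137.88425/7.5)/(505/5) = 18.3846/101 = 0.1820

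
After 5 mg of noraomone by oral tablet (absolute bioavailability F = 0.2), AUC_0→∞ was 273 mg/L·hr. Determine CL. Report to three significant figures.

CL = F × Dose / AUC_0→∞
   = 0.2 × 5 / 273 = 0.003663 L/hr

CL = 0.00366 L/hr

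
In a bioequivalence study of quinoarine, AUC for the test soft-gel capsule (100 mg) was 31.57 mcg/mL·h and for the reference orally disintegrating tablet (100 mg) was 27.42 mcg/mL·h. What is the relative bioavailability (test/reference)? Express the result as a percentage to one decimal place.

F_rel = (AUC_test/D_test) / (AUC_ref/D_ref)
      = (31.57/100) / (27.42/100)
      = 0.3157 / 0.2742 = 1.1513 = 115.13%

F_rel = 115.1%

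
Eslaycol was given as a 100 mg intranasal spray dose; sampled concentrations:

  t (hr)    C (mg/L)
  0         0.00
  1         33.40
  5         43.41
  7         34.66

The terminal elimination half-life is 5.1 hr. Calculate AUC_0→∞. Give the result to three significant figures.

AUC = 503 mg/L·hr

Trapezoidal AUC_0→7:
  [0→1]: (0.00+33.40)/2 × 1 = 16.7
  [1→5]: (33.40+43.41)/2 × 4 = 153.62
  [5→7]: (43.41+34.66)/2 × 2 = 78.07
  Sum = 248.39 mg/L·hr
k_e = ln2 / t½ = 0.693147 / 5.1 = 0.1359 hr^-1
Extrapolated tail: C_last / k_e = 34.66 / 0.1359 = 255.040
AUC_0→∞ = 248.39 + 255.040 = 503.43 mg/L·hr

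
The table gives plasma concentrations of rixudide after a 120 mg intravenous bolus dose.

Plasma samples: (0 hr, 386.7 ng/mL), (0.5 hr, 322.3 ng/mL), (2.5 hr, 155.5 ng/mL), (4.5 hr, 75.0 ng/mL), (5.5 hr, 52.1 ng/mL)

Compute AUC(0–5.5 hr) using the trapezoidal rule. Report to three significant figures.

AUC = 949 ng/mL·hr

Trapezoidal AUC_0→5.5:
  [0→0.5]: (386.7+322.3)/2 × 0.5 = 177.25
  [0.5→2.5]: (322.3+155.5)/2 × 2 = 477.8
  [2.5→4.5]: (155.5+75.0)/2 × 2 = 230.5
  [4.5→5.5]: (75.0+52.1)/2 × 1 = 63.55
  Sum = 949.1 ng/mL·hr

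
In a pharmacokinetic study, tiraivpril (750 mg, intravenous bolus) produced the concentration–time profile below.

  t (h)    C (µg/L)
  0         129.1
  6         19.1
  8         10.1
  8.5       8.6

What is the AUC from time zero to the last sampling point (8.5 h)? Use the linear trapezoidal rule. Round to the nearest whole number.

AUC = 478 µg/L·h

Trapezoidal AUC_0→8.5:
  [0→6]: (129.1+19.1)/2 × 6 = 444.6
  [6→8]: (19.1+10.1)/2 × 2 = 29.2
  [8→8.5]: (10.1+8.6)/2 × 0.5 = 4.675
  Sum = 478.475 µg/L·h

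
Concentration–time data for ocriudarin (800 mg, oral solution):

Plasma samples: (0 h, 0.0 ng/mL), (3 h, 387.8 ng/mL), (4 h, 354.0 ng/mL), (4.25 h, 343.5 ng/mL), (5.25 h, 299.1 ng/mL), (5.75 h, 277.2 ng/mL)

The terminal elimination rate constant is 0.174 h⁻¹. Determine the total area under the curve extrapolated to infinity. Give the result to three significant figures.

Trapezoidal AUC_0→5.75:
  [0→3]: (0.0+387.8)/2 × 3 = 581.7
  [3→4]: (387.8+354.0)/2 × 1 = 370.9
  [4→4.25]: (354.0+343.5)/2 × 0.25 = 87.1875
  [4.25→5.25]: (343.5+299.1)/2 × 1 = 321.3
  [5.25→5.75]: (299.1+277.2)/2 × 0.5 = 144.075
  Sum = 1505.1625 ng/mL·h
Extrapolated tail: C_last / k_e = 277.2 / 0.174 = 1593.103
AUC_0→∞ = 1505.1625 + 1593.103 = 3098.2655 ng/mL·h

AUC = 3100 ng/mL·h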